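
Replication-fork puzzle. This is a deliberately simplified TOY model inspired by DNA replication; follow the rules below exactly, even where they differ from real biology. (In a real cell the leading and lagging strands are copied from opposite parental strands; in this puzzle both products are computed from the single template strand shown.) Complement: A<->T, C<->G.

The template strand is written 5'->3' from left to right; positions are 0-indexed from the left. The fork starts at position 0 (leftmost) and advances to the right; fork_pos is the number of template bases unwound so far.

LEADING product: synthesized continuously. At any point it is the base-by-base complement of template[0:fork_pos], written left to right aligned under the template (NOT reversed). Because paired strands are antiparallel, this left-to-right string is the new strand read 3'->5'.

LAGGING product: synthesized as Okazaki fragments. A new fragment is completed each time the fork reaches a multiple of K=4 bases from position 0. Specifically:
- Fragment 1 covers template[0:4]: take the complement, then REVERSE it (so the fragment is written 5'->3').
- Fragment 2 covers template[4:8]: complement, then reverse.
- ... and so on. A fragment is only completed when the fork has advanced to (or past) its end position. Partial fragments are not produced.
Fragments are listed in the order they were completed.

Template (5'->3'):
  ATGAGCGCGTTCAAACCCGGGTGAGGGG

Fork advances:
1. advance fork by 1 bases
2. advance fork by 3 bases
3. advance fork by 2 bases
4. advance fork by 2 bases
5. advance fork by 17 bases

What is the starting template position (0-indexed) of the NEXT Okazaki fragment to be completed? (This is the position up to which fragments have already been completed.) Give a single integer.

Step 1: advance 1 -> fork_pos = 0 + 1 = 1. Next multiple of 4 is 4 (not reached); still 0 fragment(s).
Step 2: advance 3 -> fork_pos = 1 + 3 = 4. Reached multiple(s) of 4: 4 -> fragment 1 completed (1 total).
Step 3: advance 2 -> fork_pos = 4 + 2 = 6. Next multiple of 4 is 8 (not reached); still 1 fragment(s).
Step 4: advance 2 -> fork_pos = 6 + 2 = 8. Reached multiple(s) of 4: 8 -> fragment 2 completed (2 total).
Step 5: advance 17 -> fork_pos = 8 + 17 = 25. Reached multiple(s) of 4: 12, 16, 20, 24 -> fragments 3-6 completed (6 total).
6 fragment(s) completed, covering template[0:24] (6 x 4 = 24). The next fragment, fragment 7, covers template[24:28], so it starts at position 24.

Answer: 24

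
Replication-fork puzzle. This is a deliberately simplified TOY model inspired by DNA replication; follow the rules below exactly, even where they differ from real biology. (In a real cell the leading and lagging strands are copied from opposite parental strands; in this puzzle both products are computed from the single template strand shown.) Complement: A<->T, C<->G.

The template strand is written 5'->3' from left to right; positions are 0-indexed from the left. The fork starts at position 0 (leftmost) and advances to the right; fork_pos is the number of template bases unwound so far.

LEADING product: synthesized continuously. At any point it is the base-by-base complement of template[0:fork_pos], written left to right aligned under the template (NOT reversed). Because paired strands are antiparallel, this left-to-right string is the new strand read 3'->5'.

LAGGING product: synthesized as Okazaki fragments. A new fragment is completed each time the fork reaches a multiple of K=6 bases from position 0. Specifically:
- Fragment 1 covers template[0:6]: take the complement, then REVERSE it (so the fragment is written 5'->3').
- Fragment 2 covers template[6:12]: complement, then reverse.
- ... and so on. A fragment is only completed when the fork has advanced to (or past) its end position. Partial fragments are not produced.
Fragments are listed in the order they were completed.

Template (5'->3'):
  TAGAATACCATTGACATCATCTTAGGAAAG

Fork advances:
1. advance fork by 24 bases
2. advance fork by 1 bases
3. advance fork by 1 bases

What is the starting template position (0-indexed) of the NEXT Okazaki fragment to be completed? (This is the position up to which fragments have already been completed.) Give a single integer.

Answer: 24

Derivation:
Step 1: advance 24 -> fork_pos = 0 + 24 = 24. Reached multiple(s) of 6: 6, 12, 18, 24 -> fragments 1-4 completed (4 total).
Step 2: advance 1 -> fork_pos = 24 + 1 = 25. Next multiple of 6 is 30 (not reached); still 4 fragment(s).
Step 3: advance 1 -> fork_pos = 25 + 1 = 26. Next multiple of 6 is 30 (not reached); still 4 fragment(s).
4 fragment(s) completed, covering template[0:24] (4 x 6 = 24). The next fragment, fragment 5, covers template[24:30], so it starts at position 24.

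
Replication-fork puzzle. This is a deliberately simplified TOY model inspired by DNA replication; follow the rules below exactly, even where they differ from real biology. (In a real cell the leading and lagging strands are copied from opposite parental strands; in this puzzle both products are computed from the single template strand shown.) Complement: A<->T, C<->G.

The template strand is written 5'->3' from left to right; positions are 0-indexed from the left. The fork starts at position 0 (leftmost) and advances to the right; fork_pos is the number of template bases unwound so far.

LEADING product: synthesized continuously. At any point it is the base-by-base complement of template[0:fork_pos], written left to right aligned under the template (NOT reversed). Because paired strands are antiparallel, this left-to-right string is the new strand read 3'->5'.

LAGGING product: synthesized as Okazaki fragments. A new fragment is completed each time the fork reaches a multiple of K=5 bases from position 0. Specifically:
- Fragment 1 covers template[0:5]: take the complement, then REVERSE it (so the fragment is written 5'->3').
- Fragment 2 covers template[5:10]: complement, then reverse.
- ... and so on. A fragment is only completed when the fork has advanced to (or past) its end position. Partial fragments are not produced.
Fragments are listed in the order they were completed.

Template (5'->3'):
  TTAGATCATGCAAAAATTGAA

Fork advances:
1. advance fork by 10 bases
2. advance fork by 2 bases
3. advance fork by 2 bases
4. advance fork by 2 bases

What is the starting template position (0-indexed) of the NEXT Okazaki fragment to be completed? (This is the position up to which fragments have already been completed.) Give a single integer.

Answer: 15

Derivation:
Step 1: advance 10 -> fork_pos = 0 + 10 = 10. Reached multiple(s) of 5: 5, 10 -> fragments 1-2 completed (2 total).
Step 2: advance 2 -> fork_pos = 10 + 2 = 12. Next multiple of 5 is 15 (not reached); still 2 fragment(s).
Step 3: advance 2 -> fork_pos = 12 + 2 = 14. Next multiple of 5 is 15 (not reached); still 2 fragment(s).
Step 4: advance 2 -> fork_pos = 14 + 2 = 16. Reached multiple(s) of 5: 15 -> fragment 3 completed (3 total).
3 fragment(s) completed, covering template[0:15] (3 x 5 = 15). The next fragment, fragment 4, covers template[15:20], so it starts at position 15.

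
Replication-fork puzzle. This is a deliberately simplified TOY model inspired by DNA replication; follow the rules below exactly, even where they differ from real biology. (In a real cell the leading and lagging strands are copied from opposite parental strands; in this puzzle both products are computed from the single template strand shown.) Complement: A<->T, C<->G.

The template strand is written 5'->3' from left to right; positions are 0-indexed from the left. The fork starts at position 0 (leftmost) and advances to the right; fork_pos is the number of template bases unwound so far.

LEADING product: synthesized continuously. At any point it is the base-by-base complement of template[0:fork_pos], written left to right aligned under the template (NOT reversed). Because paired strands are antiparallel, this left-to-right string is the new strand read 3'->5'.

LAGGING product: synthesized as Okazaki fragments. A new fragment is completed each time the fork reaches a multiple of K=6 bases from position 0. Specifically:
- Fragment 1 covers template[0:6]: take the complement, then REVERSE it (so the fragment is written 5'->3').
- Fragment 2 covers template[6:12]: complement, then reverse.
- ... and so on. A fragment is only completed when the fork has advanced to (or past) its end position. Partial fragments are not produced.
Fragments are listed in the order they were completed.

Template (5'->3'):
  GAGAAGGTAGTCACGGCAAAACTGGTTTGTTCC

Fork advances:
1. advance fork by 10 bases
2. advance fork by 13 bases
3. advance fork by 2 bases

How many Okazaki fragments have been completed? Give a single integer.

Step 1: advance 10 -> fork_pos = 0 + 10 = 10. Reached multiple(s) of 6: 6 -> fragment 1 completed (1 total).
Step 2: advance 13 -> fork_pos = 10 + 13 = 23. Reached multiple(s) of 6: 12, 18 -> fragments 2-3 completed (3 total).
Step 3: advance 2 -> fork_pos = 23 + 2 = 25. Reached multiple(s) of 6: 24 -> fragment 4 completed (4 total).
Check: final fork_pos = 25; the multiples of 6 that are <= 25 are 6..24 -> 25 // 6 = 4 completed fragment(s).

Answer: 4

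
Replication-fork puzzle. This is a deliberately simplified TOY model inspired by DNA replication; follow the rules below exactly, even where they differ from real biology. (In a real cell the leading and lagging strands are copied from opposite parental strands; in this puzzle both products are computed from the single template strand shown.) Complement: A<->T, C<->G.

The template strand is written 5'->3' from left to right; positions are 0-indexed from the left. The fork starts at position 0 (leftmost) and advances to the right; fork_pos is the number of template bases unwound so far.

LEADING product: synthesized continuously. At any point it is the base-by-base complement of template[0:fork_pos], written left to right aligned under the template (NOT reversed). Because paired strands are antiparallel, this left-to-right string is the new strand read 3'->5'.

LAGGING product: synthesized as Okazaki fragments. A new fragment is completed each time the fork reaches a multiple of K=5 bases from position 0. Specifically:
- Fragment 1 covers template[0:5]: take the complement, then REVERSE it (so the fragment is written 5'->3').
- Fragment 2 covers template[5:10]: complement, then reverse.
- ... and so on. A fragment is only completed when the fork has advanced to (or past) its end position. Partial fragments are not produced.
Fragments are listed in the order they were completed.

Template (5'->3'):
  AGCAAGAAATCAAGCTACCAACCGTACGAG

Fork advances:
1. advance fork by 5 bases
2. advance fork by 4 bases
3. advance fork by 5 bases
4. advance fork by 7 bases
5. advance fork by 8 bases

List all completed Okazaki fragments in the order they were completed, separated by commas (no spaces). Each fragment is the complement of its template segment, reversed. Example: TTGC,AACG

Step 1: advance 5 -> fork_pos = 0 + 5 = 5. Reached multiple(s) of 5: 5 -> fragment 1 completed (1 total).
Step 2: advance 4 -> fork_pos = 5 + 4 = 9. Next multiple of 5 is 10 (not reached); still 1 fragment(s).
Step 3: advance 5 -> fork_pos = 9 + 5 = 14. Reached multiple(s) of 5: 10 -> fragment 2 completed (2 total).
Step 4: advance 7 -> fork_pos = 14 + 7 = 21. Reached multiple(s) of 5: 15, 20 -> fragments 3-4 completed (4 total).
Step 5: advance 8 -> fork_pos = 21 + 8 = 29. Reached multiple(s) of 5: 25 -> fragment 5 completed (5 total).
Final fork_pos = 29, so 5 fragment(s) are complete. Build each: template segment -> complement -> reverse.
Fragment 1: template[0:5] = AGCAA -> complement TCGTT -> reversed TTGCT
Fragment 2: template[5:10] = GAAAT -> complement CTTTA -> reversed ATTTC
Fragment 3: template[10:15] = CAAGC -> complement GTTCG -> reversed GCTTG
Fragment 4: template[15:20] = TACCA -> complement ATGGT -> reversed TGGTA
Fragment 5: template[20:25] = ACCGT -> complement TGGCA -> reversed ACGGT

Answer: TTGCT,ATTTC,GCTTG,TGGTA,ACGGT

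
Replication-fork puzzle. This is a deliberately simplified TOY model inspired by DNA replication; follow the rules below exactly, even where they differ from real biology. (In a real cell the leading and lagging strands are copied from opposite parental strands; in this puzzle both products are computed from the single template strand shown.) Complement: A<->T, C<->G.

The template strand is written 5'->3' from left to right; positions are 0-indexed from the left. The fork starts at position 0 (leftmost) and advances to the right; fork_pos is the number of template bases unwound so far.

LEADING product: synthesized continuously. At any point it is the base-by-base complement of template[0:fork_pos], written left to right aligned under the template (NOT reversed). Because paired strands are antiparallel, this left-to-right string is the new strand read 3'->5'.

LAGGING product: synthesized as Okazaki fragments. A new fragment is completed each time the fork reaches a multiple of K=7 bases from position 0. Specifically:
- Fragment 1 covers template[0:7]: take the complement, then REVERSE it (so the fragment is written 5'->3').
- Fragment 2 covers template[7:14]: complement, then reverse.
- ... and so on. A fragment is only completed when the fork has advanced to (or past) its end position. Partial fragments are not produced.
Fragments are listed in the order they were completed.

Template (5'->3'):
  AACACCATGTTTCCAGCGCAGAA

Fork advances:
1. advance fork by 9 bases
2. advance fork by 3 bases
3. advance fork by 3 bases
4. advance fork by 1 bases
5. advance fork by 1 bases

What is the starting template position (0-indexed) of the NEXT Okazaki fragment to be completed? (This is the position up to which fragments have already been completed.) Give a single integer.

Answer: 14

Derivation:
Step 1: advance 9 -> fork_pos = 0 + 9 = 9. Reached multiple(s) of 7: 7 -> fragment 1 completed (1 total).
Step 2: advance 3 -> fork_pos = 9 + 3 = 12. Next multiple of 7 is 14 (not reached); still 1 fragment(s).
Step 3: advance 3 -> fork_pos = 12 + 3 = 15. Reached multiple(s) of 7: 14 -> fragment 2 completed (2 total).
Step 4: advance 1 -> fork_pos = 15 + 1 = 16. Next multiple of 7 is 21 (not reached); still 2 fragment(s).
Step 5: advance 1 -> fork_pos = 16 + 1 = 17. Next multiple of 7 is 21 (not reached); still 2 fragment(s).
2 fragment(s) completed, covering template[0:14] (2 x 7 = 14). The next fragment, fragment 3, covers template[14:21], so it starts at position 14.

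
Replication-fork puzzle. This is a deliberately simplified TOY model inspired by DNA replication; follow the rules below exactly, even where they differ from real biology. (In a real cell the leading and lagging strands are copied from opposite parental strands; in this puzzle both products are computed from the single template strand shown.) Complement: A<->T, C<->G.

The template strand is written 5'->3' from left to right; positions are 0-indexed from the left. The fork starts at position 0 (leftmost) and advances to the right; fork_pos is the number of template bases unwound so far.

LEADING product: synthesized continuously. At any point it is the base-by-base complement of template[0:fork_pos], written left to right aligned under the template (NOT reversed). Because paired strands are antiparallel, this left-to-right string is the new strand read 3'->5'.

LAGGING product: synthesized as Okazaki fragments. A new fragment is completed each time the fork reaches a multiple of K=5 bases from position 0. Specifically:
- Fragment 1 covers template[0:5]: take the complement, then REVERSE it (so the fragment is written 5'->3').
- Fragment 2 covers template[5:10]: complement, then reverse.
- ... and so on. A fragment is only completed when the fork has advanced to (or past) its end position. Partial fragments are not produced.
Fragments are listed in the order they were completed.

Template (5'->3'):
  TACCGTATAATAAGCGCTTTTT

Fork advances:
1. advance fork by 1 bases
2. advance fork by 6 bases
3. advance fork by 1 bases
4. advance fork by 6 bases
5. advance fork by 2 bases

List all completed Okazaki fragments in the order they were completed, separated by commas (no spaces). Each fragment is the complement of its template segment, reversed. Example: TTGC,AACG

Answer: CGGTA,TTATA,GCTTA

Derivation:
Step 1: advance 1 -> fork_pos = 0 + 1 = 1. Next multiple of 5 is 5 (not reached); still 0 fragment(s).
Step 2: advance 6 -> fork_pos = 1 + 6 = 7. Reached multiple(s) of 5: 5 -> fragment 1 completed (1 total).
Step 3: advance 1 -> fork_pos = 7 + 1 = 8. Next multiple of 5 is 10 (not reached); still 1 fragment(s).
Step 4: advance 6 -> fork_pos = 8 + 6 = 14. Reached multiple(s) of 5: 10 -> fragment 2 completed (2 total).
Step 5: advance 2 -> fork_pos = 14 + 2 = 16. Reached multiple(s) of 5: 15 -> fragment 3 completed (3 total).
Final fork_pos = 16, so 3 fragment(s) are complete. Build each: template segment -> complement -> reverse.
Fragment 1: template[0:5] = TACCG -> complement ATGGC -> reversed CGGTA
Fragment 2: template[5:10] = TATAA -> complement ATATT -> reversed TTATA
Fragment 3: template[10:15] = TAAGC -> complement ATTCG -> reversed GCTTA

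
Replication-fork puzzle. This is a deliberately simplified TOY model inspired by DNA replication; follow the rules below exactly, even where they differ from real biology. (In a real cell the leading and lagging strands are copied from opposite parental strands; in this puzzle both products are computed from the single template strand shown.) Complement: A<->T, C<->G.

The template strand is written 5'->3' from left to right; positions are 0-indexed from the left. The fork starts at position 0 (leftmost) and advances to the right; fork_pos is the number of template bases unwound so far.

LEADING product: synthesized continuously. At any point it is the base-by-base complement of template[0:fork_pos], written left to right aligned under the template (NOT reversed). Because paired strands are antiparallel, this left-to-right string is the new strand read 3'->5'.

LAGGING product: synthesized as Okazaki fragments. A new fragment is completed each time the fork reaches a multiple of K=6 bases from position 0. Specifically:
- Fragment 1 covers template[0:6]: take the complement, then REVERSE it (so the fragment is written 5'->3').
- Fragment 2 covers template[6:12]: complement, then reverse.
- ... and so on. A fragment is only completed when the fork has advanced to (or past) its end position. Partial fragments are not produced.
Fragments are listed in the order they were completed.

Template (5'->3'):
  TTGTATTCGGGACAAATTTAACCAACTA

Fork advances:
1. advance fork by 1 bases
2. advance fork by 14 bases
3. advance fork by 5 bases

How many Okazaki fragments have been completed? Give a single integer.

Step 1: advance 1 -> fork_pos = 0 + 1 = 1. Next multiple of 6 is 6 (not reached); still 0 fragment(s).
Step 2: advance 14 -> fork_pos = 1 + 14 = 15. Reached multiple(s) of 6: 6, 12 -> fragments 1-2 completed (2 total).
Step 3: advance 5 -> fork_pos = 15 + 5 = 20. Reached multiple(s) of 6: 18 -> fragment 3 completed (3 total).
Check: final fork_pos = 20; the multiples of 6 that are <= 20 are 6..18 -> 20 // 6 = 3 completed fragment(s).

Answer: 3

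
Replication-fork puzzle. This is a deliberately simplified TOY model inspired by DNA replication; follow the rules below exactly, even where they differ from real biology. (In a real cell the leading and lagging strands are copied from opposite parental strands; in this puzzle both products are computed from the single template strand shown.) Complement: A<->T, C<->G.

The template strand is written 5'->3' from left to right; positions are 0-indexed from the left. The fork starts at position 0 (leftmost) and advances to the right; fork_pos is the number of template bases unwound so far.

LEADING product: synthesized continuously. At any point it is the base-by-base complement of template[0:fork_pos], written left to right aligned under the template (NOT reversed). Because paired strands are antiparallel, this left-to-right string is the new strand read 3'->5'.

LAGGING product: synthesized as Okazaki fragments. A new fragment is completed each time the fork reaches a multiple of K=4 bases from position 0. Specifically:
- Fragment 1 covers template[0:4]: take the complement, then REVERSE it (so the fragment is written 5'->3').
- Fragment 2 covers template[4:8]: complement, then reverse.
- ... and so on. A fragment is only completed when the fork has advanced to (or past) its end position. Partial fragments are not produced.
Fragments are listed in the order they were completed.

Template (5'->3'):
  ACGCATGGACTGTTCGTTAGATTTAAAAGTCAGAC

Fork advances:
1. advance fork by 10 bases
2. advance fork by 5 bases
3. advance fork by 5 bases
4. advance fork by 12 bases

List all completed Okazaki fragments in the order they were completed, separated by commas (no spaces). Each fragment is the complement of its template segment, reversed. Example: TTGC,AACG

Step 1: advance 10 -> fork_pos = 0 + 10 = 10. Reached multiple(s) of 4: 4, 8 -> fragments 1-2 completed (2 total).
Step 2: advance 5 -> fork_pos = 10 + 5 = 15. Reached multiple(s) of 4: 12 -> fragment 3 completed (3 total).
Step 3: advance 5 -> fork_pos = 15 + 5 = 20. Reached multiple(s) of 4: 16, 20 -> fragments 4-5 completed (5 total).
Step 4: advance 12 -> fork_pos = 20 + 12 = 32. Reached multiple(s) of 4: 24, 28, 32 -> fragments 6-8 completed (8 total).
Final fork_pos = 32, so 8 fragment(s) are complete. Build each: template segment -> complement -> reverse.
Fragment 1: template[0:4] = ACGC -> complement TGCG -> reversed GCGT
Fragment 2: template[4:8] = ATGG -> complement TACC -> reversed CCAT
Fragment 3: template[8:12] = ACTG -> complement TGAC -> reversed CAGT
Fragment 4: template[12:16] = TTCG -> complement AAGC -> reversed CGAA
Fragment 5: template[16:20] = TTAG -> complement AATC -> reversed CTAA
Fragment 6: template[20:24] = ATTT -> complement TAAA -> reversed AAAT
Fragment 7: template[24:28] = AAAA -> complement TTTT -> reversed TTTT
Fragment 8: template[28:32] = GTCA -> complement CAGT -> reversed TGAC

Answer: GCGT,CCAT,CAGT,CGAA,CTAA,AAAT,TTTT,TGAC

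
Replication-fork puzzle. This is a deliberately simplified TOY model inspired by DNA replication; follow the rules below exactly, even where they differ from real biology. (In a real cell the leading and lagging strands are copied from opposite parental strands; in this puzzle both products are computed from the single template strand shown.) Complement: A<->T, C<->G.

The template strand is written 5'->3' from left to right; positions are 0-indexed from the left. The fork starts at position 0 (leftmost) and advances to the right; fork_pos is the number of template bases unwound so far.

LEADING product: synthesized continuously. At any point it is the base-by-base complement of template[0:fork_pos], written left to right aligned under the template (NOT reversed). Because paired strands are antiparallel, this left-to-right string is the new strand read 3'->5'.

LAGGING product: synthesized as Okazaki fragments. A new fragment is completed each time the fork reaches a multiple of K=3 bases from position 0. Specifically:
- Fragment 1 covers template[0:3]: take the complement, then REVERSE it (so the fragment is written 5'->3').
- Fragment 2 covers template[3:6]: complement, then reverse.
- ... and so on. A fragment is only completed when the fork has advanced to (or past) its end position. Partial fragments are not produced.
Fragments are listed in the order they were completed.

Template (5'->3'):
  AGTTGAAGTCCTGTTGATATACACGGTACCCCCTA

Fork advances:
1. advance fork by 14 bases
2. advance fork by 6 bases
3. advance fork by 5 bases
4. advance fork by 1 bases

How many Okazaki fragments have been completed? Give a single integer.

Step 1: advance 14 -> fork_pos = 0 + 14 = 14. Reached multiple(s) of 3: 3, 6, 9, 12 -> fragments 1-4 completed (4 total).
Step 2: advance 6 -> fork_pos = 14 + 6 = 20. Reached multiple(s) of 3: 15, 18 -> fragments 5-6 completed (6 total).
Step 3: advance 5 -> fork_pos = 20 + 5 = 25. Reached multiple(s) of 3: 21, 24 -> fragments 7-8 completed (8 total).
Step 4: advance 1 -> fork_pos = 25 + 1 = 26. Next multiple of 3 is 27 (not reached); still 8 fragment(s).
Check: final fork_pos = 26; the multiples of 3 that are <= 26 are 3..24 -> 26 // 3 = 8 completed fragment(s).

Answer: 8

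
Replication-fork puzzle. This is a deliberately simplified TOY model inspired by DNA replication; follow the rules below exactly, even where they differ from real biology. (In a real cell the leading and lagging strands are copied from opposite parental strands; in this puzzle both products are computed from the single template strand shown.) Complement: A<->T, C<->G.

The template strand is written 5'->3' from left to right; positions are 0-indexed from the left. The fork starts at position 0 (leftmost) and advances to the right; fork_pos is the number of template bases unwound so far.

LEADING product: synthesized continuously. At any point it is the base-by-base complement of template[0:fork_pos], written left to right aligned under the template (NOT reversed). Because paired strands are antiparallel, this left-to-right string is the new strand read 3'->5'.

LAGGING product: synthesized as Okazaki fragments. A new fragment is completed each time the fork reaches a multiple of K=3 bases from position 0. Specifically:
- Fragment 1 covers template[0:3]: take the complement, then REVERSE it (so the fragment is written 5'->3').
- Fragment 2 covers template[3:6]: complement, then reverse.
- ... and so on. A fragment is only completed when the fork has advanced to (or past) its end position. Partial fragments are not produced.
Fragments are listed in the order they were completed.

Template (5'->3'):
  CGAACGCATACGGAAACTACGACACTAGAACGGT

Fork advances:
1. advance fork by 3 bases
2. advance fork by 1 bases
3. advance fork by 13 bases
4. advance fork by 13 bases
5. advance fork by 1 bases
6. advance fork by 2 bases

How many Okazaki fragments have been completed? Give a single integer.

Answer: 11

Derivation:
Step 1: advance 3 -> fork_pos = 0 + 3 = 3. Reached multiple(s) of 3: 3 -> fragment 1 completed (1 total).
Step 2: advance 1 -> fork_pos = 3 + 1 = 4. Next multiple of 3 is 6 (not reached); still 1 fragment(s).
Step 3: advance 13 -> fork_pos = 4 + 13 = 17. Reached multiple(s) of 3: 6, 9, 12, 15 -> fragments 2-5 completed (5 total).
Step 4: advance 13 -> fork_pos = 17 + 13 = 30. Reached multiple(s) of 3: 18, 21, 24, 27, 30 -> fragments 6-10 completed (10 total).
Step 5: advance 1 -> fork_pos = 30 + 1 = 31. Next multiple of 3 is 33 (not reached); still 10 fragment(s).
Step 6: advance 2 -> fork_pos = 31 + 2 = 33. Reached multiple(s) of 3: 33 -> fragment 11 completed (11 total).
Check: final fork_pos = 33; the multiples of 3 that are <= 33 are 3..33 -> 33 // 3 = 11 completed fragment(s).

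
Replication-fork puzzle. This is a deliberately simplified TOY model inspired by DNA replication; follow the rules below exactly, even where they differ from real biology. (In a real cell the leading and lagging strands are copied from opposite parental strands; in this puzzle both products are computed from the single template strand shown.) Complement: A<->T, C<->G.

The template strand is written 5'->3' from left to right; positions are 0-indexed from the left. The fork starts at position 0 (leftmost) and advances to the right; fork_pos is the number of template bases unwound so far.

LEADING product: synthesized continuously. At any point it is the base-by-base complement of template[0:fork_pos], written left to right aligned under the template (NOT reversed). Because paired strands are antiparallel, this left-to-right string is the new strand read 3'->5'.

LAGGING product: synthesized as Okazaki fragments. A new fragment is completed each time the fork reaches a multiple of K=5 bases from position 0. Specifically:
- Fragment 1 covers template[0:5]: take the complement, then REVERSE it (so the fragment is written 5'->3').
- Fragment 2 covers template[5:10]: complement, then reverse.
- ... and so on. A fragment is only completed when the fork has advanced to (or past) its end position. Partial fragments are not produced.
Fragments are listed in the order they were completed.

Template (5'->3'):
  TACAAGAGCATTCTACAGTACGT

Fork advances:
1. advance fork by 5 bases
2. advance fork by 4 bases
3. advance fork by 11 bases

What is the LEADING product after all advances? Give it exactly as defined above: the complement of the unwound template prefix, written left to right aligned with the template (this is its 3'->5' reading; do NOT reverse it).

Step 1: advance 5 -> fork_pos = 0 + 5 = 5.
Step 2: advance 4 -> fork_pos = 5 + 4 = 9.
Step 3: advance 11 -> fork_pos = 9 + 11 = 20.
Unwound prefix: template[0:20] = TACAAGAGCATTCTACAGTA
Complement it base by base (A<->T, C<->G), keeping left-to-right order:
  [0:5] TACAA -> ATGTT
  [5:10] GAGCA -> CTCGT
  [10:15] TTCTA -> AAGAT
  [15:20] CAGTA -> GTCAT
Concatenate: ATGTTCTCGTAAGATGTCAT (length 20; written aligned with the template, i.e. 3'->5').

Answer: ATGTTCTCGTAAGATGTCAT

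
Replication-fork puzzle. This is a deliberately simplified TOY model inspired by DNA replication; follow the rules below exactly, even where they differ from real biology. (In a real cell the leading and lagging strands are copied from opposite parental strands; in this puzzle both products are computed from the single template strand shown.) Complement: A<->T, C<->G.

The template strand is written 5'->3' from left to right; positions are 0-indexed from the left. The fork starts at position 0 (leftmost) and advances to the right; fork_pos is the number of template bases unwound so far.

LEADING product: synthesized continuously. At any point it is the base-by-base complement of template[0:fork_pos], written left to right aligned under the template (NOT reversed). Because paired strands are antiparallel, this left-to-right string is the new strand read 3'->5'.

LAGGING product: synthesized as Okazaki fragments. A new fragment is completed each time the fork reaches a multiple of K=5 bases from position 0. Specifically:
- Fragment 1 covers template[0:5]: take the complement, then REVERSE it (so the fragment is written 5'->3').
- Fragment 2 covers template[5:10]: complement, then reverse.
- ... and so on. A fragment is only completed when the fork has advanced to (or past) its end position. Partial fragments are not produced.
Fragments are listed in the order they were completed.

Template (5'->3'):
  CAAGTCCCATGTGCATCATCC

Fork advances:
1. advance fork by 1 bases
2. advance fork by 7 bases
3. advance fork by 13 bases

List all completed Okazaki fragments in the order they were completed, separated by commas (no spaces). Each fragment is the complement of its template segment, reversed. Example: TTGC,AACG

Answer: ACTTG,ATGGG,TGCAC,GATGA

Derivation:
Step 1: advance 1 -> fork_pos = 0 + 1 = 1. Next multiple of 5 is 5 (not reached); still 0 fragment(s).
Step 2: advance 7 -> fork_pos = 1 + 7 = 8. Reached multiple(s) of 5: 5 -> fragment 1 completed (1 total).
Step 3: advance 13 -> fork_pos = 8 + 13 = 21. Reached multiple(s) of 5: 10, 15, 20 -> fragments 2-4 completed (4 total).
Final fork_pos = 21, so 4 fragment(s) are complete. Build each: template segment -> complement -> reverse.
Fragment 1: template[0:5] = CAAGT -> complement GTTCA -> reversed ACTTG
Fragment 2: template[5:10] = CCCAT -> complement GGGTA -> reversed ATGGG
Fragment 3: template[10:15] = GTGCA -> complement CACGT -> reversed TGCAC
Fragment 4: template[15:20] = TCATC -> complement AGTAG -> reversed GATGA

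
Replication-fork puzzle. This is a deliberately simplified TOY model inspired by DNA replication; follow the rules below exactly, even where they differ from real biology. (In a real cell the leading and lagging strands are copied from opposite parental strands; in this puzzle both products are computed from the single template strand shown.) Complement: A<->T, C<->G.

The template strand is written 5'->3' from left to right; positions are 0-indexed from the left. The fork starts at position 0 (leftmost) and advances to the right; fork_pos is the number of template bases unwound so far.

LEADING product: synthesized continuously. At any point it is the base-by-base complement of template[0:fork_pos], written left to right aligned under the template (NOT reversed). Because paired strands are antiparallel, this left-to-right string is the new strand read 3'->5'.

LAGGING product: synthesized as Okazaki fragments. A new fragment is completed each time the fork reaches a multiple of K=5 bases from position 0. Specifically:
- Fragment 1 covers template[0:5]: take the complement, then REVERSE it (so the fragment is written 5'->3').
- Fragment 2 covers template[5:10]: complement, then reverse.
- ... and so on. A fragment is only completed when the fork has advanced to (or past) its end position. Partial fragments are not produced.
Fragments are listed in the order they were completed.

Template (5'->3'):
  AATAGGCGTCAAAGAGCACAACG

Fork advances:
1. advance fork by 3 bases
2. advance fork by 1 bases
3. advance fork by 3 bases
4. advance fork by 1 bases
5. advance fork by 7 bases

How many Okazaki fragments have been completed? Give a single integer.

Answer: 3

Derivation:
Step 1: advance 3 -> fork_pos = 0 + 3 = 3. Next multiple of 5 is 5 (not reached); still 0 fragment(s).
Step 2: advance 1 -> fork_pos = 3 + 1 = 4. Next multiple of 5 is 5 (not reached); still 0 fragment(s).
Step 3: advance 3 -> fork_pos = 4 + 3 = 7. Reached multiple(s) of 5: 5 -> fragment 1 completed (1 total).
Step 4: advance 1 -> fork_pos = 7 + 1 = 8. Next multiple of 5 is 10 (not reached); still 1 fragment(s).
Step 5: advance 7 -> fork_pos = 8 + 7 = 15. Reached multiple(s) of 5: 10, 15 -> fragments 2-3 completed (3 total).
Check: final fork_pos = 15; the multiples of 5 that are <= 15 are 5..15 -> 15 // 5 = 3 completed fragment(s).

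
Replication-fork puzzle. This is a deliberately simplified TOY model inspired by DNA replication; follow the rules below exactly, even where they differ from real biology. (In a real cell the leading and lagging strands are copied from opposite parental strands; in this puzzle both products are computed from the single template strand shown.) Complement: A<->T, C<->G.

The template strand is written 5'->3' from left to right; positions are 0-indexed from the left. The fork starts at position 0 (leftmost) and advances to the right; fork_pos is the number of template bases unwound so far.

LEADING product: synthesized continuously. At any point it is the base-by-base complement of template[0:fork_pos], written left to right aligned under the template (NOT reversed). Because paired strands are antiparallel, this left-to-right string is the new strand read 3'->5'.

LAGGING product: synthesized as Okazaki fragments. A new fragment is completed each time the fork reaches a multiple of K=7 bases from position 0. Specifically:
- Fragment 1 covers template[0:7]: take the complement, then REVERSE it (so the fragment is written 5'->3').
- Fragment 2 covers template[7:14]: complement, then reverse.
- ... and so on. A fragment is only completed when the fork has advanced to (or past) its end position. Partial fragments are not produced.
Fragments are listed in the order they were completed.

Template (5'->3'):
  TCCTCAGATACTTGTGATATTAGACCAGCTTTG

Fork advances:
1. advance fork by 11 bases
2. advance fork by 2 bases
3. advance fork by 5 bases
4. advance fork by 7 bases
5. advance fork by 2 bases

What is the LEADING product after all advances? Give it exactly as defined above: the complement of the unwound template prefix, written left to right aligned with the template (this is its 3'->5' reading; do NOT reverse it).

Answer: AGGAGTCTATGAACACTATAATCTGGT

Derivation:
Step 1: advance 11 -> fork_pos = 0 + 11 = 11.
Step 2: advance 2 -> fork_pos = 11 + 2 = 13.
Step 3: advance 5 -> fork_pos = 13 + 5 = 18.
Step 4: advance 7 -> fork_pos = 18 + 7 = 25.
Step 5: advance 2 -> fork_pos = 25 + 2 = 27.
Unwound prefix: template[0:27] = TCCTCAGATACTTGTGATATTAGACCA
Complement it base by base (A<->T, C<->G), keeping left-to-right order:
  [0:5] TCCTC -> AGGAG
  [5:10] AGATA -> TCTAT
  [10:15] CTTGT -> GAACA
  [15:20] GATAT -> CTATA
  [20:25] TAGAC -> ATCTG
  [25:27] CA -> GT
Concatenate: AGGAGTCTATGAACACTATAATCTGGT (length 27; written aligned with the template, i.e. 3'->5').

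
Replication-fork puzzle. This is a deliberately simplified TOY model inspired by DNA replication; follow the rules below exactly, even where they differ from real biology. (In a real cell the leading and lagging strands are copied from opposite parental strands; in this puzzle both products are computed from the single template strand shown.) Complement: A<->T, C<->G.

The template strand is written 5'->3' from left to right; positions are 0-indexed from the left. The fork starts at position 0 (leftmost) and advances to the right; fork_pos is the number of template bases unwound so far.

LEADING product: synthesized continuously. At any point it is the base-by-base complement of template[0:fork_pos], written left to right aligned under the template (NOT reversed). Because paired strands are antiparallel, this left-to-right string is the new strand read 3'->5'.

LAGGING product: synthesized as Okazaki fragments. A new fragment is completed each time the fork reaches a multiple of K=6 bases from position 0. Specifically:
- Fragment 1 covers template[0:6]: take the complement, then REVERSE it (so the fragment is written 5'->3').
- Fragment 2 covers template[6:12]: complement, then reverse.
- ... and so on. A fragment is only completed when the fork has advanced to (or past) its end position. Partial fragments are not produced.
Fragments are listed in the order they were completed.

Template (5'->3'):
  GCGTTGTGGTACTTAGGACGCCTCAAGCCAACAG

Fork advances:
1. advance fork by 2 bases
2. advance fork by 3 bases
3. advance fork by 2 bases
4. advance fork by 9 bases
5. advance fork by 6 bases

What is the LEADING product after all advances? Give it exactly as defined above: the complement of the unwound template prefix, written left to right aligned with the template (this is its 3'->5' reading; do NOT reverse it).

Step 1: advance 2 -> fork_pos = 0 + 2 = 2.
Step 2: advance 3 -> fork_pos = 2 + 3 = 5.
Step 3: advance 2 -> fork_pos = 5 + 2 = 7.
Step 4: advance 9 -> fork_pos = 7 + 9 = 16.
Step 5: advance 6 -> fork_pos = 16 + 6 = 22.
Unwound prefix: template[0:22] = GCGTTGTGGTACTTAGGACGCC
Complement it base by base (A<->T, C<->G), keeping left-to-right order:
  [0:5] GCGTT -> CGCAA
  [5:10] GTGGT -> CACCA
  [10:15] ACTTA -> TGAAT
  [15:20] GGACG -> CCTGC
  [20:22] CC -> GG
Concatenate: CGCAACACCATGAATCCTGCGG (length 22; written aligned with the template, i.e. 3'->5').

Answer: CGCAACACCATGAATCCTGCGG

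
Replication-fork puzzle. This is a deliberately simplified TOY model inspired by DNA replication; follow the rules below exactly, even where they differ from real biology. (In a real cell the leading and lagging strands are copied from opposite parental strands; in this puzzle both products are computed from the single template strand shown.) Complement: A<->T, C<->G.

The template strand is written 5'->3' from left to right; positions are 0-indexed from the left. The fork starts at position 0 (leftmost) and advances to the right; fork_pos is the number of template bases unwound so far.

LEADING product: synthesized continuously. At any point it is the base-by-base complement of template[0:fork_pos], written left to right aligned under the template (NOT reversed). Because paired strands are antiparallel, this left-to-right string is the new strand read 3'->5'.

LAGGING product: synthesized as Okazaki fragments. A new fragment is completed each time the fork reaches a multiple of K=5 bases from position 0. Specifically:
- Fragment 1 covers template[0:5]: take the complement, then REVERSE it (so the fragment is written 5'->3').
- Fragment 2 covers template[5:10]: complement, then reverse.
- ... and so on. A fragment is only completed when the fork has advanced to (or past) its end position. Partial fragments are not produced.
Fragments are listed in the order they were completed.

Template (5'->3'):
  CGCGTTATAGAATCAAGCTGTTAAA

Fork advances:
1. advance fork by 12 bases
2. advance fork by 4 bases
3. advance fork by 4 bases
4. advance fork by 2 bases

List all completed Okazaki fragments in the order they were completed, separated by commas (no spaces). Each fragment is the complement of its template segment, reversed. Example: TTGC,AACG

Answer: ACGCG,CTATA,TGATT,CAGCT

Derivation:
Step 1: advance 12 -> fork_pos = 0 + 12 = 12. Reached multiple(s) of 5: 5, 10 -> fragments 1-2 completed (2 total).
Step 2: advance 4 -> fork_pos = 12 + 4 = 16. Reached multiple(s) of 5: 15 -> fragment 3 completed (3 total).
Step 3: advance 4 -> fork_pos = 16 + 4 = 20. Reached multiple(s) of 5: 20 -> fragment 4 completed (4 total).
Step 4: advance 2 -> fork_pos = 20 + 2 = 22. Next multiple of 5 is 25 (not reached); still 4 fragment(s).
Final fork_pos = 22, so 4 fragment(s) are complete. Build each: template segment -> complement -> reverse.
Fragment 1: template[0:5] = CGCGT -> complement GCGCA -> reversed ACGCG
Fragment 2: template[5:10] = TATAG -> complement ATATC -> reversed CTATA
Fragment 3: template[10:15] = AATCA -> complement TTAGT -> reversed TGATT
Fragment 4: template[15:20] = AGCTG -> complement TCGAC -> reversed CAGCT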